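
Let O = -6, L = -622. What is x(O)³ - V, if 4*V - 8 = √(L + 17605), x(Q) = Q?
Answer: -218 - 3*√1887/4 ≈ -250.58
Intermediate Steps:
V = 2 + 3*√1887/4 (V = 2 + √(-622 + 17605)/4 = 2 + √16983/4 = 2 + (3*√1887)/4 = 2 + 3*√1887/4 ≈ 34.580)
x(O)³ - V = (-6)³ - (2 + 3*√1887/4) = -216 + (-2 - 3*√1887/4) = -218 - 3*√1887/4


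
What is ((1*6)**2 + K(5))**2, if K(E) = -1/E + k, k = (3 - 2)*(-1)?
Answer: 30276/25 ≈ 1211.0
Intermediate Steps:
k = -1 (k = 1*(-1) = -1)
K(E) = -1 - 1/E (K(E) = -1/E - 1 = -1 - 1/E)
((1*6)**2 + K(5))**2 = ((1*6)**2 + (-1 - 1*5)/5)**2 = (6**2 + (-1 - 5)/5)**2 = (36 + (1/5)*(-6))**2 = (36 - 6/5)**2 = (174/5)**2 = 30276/25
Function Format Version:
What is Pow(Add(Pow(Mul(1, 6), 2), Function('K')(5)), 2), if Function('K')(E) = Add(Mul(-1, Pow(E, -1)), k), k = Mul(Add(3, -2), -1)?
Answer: Rational(30276, 25) ≈ 1211.0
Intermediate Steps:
k = -1 (k = Mul(1, -1) = -1)
Function('K')(E) = Add(-1, Mul(-1, Pow(E, -1))) (Function('K')(E) = Add(Mul(-1, Pow(E, -1)), -1) = Add(-1, Mul(-1, Pow(E, -1))))
Pow(Add(Pow(Mul(1, 6), 2), Function('K')(5)), 2) = Pow(Add(Pow(Mul(1, 6), 2), Mul(Pow(5, -1), Add(-1, Mul(-1, 5)))), 2) = Pow(Add(Pow(6, 2), Mul(Rational(1, 5), Add(-1, -5))), 2) = Pow(Add(36, Mul(Rational(1, 5), -6)), 2) = Pow(Add(36, Rational(-6, 5)), 2) = Pow(Rational(174, 5), 2) = Rational(30276, 25)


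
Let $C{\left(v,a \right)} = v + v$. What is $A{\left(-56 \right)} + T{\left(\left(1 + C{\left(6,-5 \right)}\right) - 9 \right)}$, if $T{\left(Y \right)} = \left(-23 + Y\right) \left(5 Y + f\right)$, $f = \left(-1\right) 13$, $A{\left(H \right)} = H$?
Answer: $-189$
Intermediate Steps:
$C{\left(v,a \right)} = 2 v$
$f = -13$
$T{\left(Y \right)} = \left(-23 + Y\right) \left(-13 + 5 Y\right)$ ($T{\left(Y \right)} = \left(-23 + Y\right) \left(5 Y - 13\right) = \left(-23 + Y\right) \left(-13 + 5 Y\right)$)
$A{\left(-56 \right)} + T{\left(\left(1 + C{\left(6,-5 \right)}\right) - 9 \right)} = -56 + \left(299 - 128 \left(\left(1 + 2 \cdot 6\right) - 9\right) + 5 \left(\left(1 + 2 \cdot 6\right) - 9\right)^{2}\right) = -56 + \left(299 - 128 \left(\left(1 + 12\right) - 9\right) + 5 \left(\left(1 + 12\right) - 9\right)^{2}\right) = -56 + \left(299 - 128 \left(13 - 9\right) + 5 \left(13 - 9\right)^{2}\right) = -56 + \left(299 - 512 + 5 \cdot 4^{2}\right) = -56 + \left(299 - 512 + 5 \cdot 16\right) = -56 + \left(299 - 512 + 80\right) = -56 - 133 = -189$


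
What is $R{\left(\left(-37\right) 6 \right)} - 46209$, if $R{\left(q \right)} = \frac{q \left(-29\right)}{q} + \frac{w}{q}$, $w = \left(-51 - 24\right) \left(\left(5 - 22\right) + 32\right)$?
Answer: $- \frac{3421237}{74} \approx -46233.0$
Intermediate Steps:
$w = -1125$ ($w = - 75 \left(\left(5 - 22\right) + 32\right) = - 75 \left(-17 + 32\right) = \left(-75\right) 15 = -1125$)
$R{\left(q \right)} = -29 - \frac{1125}{q}$ ($R{\left(q \right)} = \frac{q \left(-29\right)}{q} - \frac{1125}{q} = \frac{\left(-29\right) q}{q} - \frac{1125}{q} = -29 - \frac{1125}{q}$)
$R{\left(\left(-37\right) 6 \right)} - 46209 = \left(-29 - \frac{1125}{\left(-37\right) 6}\right) - 46209 = \left(-29 - \frac{1125}{-222}\right) - 46209 = \left(-29 - - \frac{375}{74}\right) - 46209 = \left(-29 + \frac{375}{74}\right) - 46209 = - \frac{1771}{74} - 46209 = - \frac{3421237}{74}$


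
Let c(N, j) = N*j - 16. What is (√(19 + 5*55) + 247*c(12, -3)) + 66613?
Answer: 53769 + 7*√6 ≈ 53786.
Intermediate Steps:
c(N, j) = -16 + N*j
(√(19 + 5*55) + 247*c(12, -3)) + 66613 = (√(19 + 5*55) + 247*(-16 + 12*(-3))) + 66613 = (√(19 + 275) + 247*(-16 - 36)) + 66613 = (√294 + 247*(-52)) + 66613 = (7*√6 - 12844) + 66613 = (-12844 + 7*√6) + 66613 = 53769 + 7*√6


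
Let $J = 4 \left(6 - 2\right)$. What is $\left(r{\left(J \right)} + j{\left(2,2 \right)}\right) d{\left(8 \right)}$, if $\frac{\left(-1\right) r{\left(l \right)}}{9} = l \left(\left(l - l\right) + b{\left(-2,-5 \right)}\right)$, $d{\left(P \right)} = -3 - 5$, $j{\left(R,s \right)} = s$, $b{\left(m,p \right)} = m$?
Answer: $-2320$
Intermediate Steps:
$d{\left(P \right)} = -8$ ($d{\left(P \right)} = -3 - 5 = -8$)
$J = 16$ ($J = 4 \cdot 4 = 16$)
$r{\left(l \right)} = 18 l$ ($r{\left(l \right)} = - 9 l \left(\left(l - l\right) - 2\right) = - 9 l \left(0 - 2\right) = - 9 l \left(-2\right) = - 9 \left(- 2 l\right) = 18 l$)
$\left(r{\left(J \right)} + j{\left(2,2 \right)}\right) d{\left(8 \right)} = \left(18 \cdot 16 + 2\right) \left(-8\right) = \left(288 + 2\right) \left(-8\right) = 290 \left(-8\right) = -2320$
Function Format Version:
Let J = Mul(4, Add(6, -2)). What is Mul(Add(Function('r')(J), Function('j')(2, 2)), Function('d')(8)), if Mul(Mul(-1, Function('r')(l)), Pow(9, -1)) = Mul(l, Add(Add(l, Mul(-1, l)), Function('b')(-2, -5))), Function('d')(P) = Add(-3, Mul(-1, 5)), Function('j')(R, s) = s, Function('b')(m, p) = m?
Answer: -2320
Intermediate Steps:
Function('d')(P) = -8 (Function('d')(P) = Add(-3, -5) = -8)
J = 16 (J = Mul(4, 4) = 16)
Function('r')(l) = Mul(18, l) (Function('r')(l) = Mul(-9, Mul(l, Add(Add(l, Mul(-1, l)), -2))) = Mul(-9, Mul(l, Add(0, -2))) = Mul(-9, Mul(l, -2)) = Mul(-9, Mul(-2, l)) = Mul(18, l))
Mul(Add(Function('r')(J), Function('j')(2, 2)), Function('d')(8)) = Mul(Add(Mul(18, 16), 2), -8) = Mul(Add(288, 2), -8) = Mul(290, -8) = -2320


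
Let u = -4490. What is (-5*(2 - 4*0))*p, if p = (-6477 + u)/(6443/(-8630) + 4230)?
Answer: 946452100/36498457 ≈ 25.931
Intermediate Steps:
p = -94645210/36498457 (p = (-6477 - 4490)/(6443/(-8630) + 4230) = -10967/(6443*(-1/8630) + 4230) = -10967/(-6443/8630 + 4230) = -10967/36498457/8630 = -10967*8630/36498457 = -94645210/36498457 ≈ -2.5931)
(-5*(2 - 4*0))*p = -5*(2 - 4*0)*(-94645210/36498457) = -5*(2 + 0)*(-94645210/36498457) = -5*2*(-94645210/36498457) = -10*(-94645210/36498457) = 946452100/36498457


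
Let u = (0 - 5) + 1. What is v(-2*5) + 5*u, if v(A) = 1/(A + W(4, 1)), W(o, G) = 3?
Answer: -141/7 ≈ -20.143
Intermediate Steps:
v(A) = 1/(3 + A) (v(A) = 1/(A + 3) = 1/(3 + A))
u = -4 (u = -5 + 1 = -4)
v(-2*5) + 5*u = 1/(3 - 2*5) + 5*(-4) = 1/(3 - 10) - 20 = 1/(-7) - 20 = -⅐ - 20 = -141/7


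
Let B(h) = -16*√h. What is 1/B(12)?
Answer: -√3/96 ≈ -0.018042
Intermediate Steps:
1/B(12) = 1/(-32*√3) = -√3/96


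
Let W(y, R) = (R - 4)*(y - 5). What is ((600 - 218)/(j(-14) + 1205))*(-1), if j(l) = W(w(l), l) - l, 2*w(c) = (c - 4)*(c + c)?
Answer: 382/3227 ≈ 0.11838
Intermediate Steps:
w(c) = c*(-4 + c) (w(c) = ((c - 4)*(c + c))/2 = ((-4 + c)*(2*c))/2 = (2*c*(-4 + c))/2 = c*(-4 + c))
W(y, R) = (-5 + y)*(-4 + R) (W(y, R) = (-4 + R)*(-5 + y) = (-5 + y)*(-4 + R))
j(l) = 20 - 6*l + l²*(-4 + l) - 4*l*(-4 + l) (j(l) = (20 - 5*l - 4*l*(-4 + l) + l*(l*(-4 + l))) - l = (20 - 5*l - 4*l*(-4 + l) + l²*(-4 + l)) - l = (20 - 5*l + l²*(-4 + l) - 4*l*(-4 + l)) - l = 20 - 6*l + l²*(-4 + l) - 4*l*(-4 + l))
((600 - 218)/(j(-14) + 1205))*(-1) = ((600 - 218)/((20 + (-14)³ - 8*(-14)² + 10*(-14)) + 1205))*(-1) = (382/((20 - 2744 - 8*196 - 140) + 1205))*(-1) = (382/((20 - 2744 - 1568 - 140) + 1205))*(-1) = (382/(-4432 + 1205))*(-1) = (382/(-3227))*(-1) = (382*(-1/3227))*(-1) = -382/3227*(-1) = 382/3227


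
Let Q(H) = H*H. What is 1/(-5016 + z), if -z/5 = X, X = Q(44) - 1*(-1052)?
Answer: -1/19956 ≈ -5.0110e-5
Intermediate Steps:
Q(H) = H²
X = 2988 (X = 44² - 1*(-1052) = 1936 + 1052 = 2988)
z = -14940 (z = -5*2988 = -14940)
1/(-5016 + z) = 1/(-5016 - 14940) = 1/(-19956) = -1/19956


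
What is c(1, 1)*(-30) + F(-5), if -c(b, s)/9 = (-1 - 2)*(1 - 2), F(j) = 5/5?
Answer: 811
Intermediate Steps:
F(j) = 1 (F(j) = 5*(1/5) = 1)
c(b, s) = -27 (c(b, s) = -9*(-1 - 2)*(1 - 2) = -(-27)*(-1) = -9*3 = -27)
c(1, 1)*(-30) + F(-5) = -27*(-30) + 1 = 810 + 1 = 811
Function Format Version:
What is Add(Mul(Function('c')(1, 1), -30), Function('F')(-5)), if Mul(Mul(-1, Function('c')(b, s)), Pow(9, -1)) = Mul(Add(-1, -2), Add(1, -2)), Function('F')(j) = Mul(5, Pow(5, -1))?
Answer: 811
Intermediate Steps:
Function('F')(j) = 1 (Function('F')(j) = Mul(5, Rational(1, 5)) = 1)
Function('c')(b, s) = -27 (Function('c')(b, s) = Mul(-9, Mul(Add(-1, -2), Add(1, -2))) = Mul(-9, Mul(-3, -1)) = Mul(-9, 3) = -27)
Add(Mul(Function('c')(1, 1), -30), Function('F')(-5)) = Add(Mul(-27, -30), 1) = Add(810, 1) = 811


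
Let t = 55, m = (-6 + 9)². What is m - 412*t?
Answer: -22651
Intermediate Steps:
m = 9 (m = 3² = 9)
m - 412*t = 9 - 412*55 = 9 - 22660 = -22651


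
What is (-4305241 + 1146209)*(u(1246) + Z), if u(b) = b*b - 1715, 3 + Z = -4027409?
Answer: 7823693400552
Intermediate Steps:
Z = -4027412 (Z = -3 - 4027409 = -4027412)
u(b) = -1715 + b² (u(b) = b² - 1715 = -1715 + b²)
(-4305241 + 1146209)*(u(1246) + Z) = (-4305241 + 1146209)*((-1715 + 1246²) - 4027412) = -3159032*((-1715 + 1552516) - 4027412) = -3159032*(1550801 - 4027412) = -3159032*(-2476611) = 7823693400552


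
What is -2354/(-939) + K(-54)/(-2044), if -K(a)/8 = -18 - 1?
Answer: 1167212/479829 ≈ 2.4326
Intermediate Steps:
K(a) = 152 (K(a) = -8*(-18 - 1) = -8*(-19) = 152)
-2354/(-939) + K(-54)/(-2044) = -2354/(-939) + 152/(-2044) = -2354*(-1/939) + 152*(-1/2044) = 2354/939 - 38/511 = 1167212/479829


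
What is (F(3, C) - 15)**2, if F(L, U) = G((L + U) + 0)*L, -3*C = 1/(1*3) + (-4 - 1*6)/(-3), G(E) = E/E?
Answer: 144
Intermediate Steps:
G(E) = 1
C = -11/9 (C = -(1/(1*3) + (-4 - 1*6)/(-3))/3 = -(1*(1/3) + (-4 - 6)*(-1/3))/3 = -(1/3 - 10*(-1/3))/3 = -(1/3 + 10/3)/3 = -1/3*11/3 = -11/9 ≈ -1.2222)
F(L, U) = L (F(L, U) = 1*L = L)
(F(3, C) - 15)**2 = (3 - 15)**2 = (-12)**2 = 144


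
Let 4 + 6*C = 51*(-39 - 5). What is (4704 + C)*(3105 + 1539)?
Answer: 20105424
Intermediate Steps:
C = -1124/3 (C = -⅔ + (51*(-39 - 5))/6 = -⅔ + (51*(-44))/6 = -⅔ + (⅙)*(-2244) = -⅔ - 374 = -1124/3 ≈ -374.67)
(4704 + C)*(3105 + 1539) = (4704 - 1124/3)*(3105 + 1539) = (12988/3)*4644 = 20105424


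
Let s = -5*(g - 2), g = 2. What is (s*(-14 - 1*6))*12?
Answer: 0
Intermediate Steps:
s = 0 (s = -5*(2 - 2) = -5*0 = 0)
(s*(-14 - 1*6))*12 = (0*(-14 - 1*6))*12 = (0*(-14 - 6))*12 = (0*(-20))*12 = 0*12 = 0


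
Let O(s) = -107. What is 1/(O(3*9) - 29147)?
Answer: -1/29254 ≈ -3.4183e-5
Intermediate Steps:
1/(O(3*9) - 29147) = 1/(-107 - 29147) = 1/(-29254) = -1/29254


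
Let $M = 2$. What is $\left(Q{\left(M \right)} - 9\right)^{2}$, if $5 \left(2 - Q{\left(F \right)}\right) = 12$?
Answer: $\frac{2209}{25} \approx 88.36$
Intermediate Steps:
$Q{\left(F \right)} = - \frac{2}{5}$ ($Q{\left(F \right)} = 2 - \frac{12}{5} = - \frac{2}{5}$)
$\left(Q{\left(M \right)} - 9\right)^{2} = \left(- \frac{2}{5} - 9\right)^{2} = \left(- \frac{47}{5}\right)^{2} = \frac{2209}{25}$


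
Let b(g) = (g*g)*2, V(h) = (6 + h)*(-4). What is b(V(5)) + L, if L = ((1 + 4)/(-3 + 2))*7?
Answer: 3837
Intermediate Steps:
V(h) = -24 - 4*h
L = -35 (L = (5/(-1))*7 = (5*(-1))*7 = -5*7 = -35)
b(g) = 2*g² (b(g) = g²*2 = 2*g²)
b(V(5)) + L = 2*(-24 - 4*5)² - 35 = 2*(-24 - 20)² - 35 = 2*(-44)² - 35 = 2*1936 - 35 = 3872 - 35 = 3837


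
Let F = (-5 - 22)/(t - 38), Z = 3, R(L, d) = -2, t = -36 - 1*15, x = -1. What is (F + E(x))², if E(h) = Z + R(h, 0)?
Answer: 13456/7921 ≈ 1.6988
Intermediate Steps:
t = -51 (t = -36 - 15 = -51)
E(h) = 1 (E(h) = 3 - 2 = 1)
F = 27/89 (F = (-5 - 22)/(-51 - 38) = -27/(-89) = -27*(-1/89) = 27/89 ≈ 0.30337)
(F + E(x))² = (27/89 + 1)² = (116/89)² = 13456/7921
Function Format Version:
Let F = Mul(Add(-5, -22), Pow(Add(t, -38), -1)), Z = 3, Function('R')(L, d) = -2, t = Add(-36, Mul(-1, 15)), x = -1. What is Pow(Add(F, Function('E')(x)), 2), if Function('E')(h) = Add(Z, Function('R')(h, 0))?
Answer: Rational(13456, 7921) ≈ 1.6988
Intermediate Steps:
t = -51 (t = Add(-36, -15) = -51)
Function('E')(h) = 1 (Function('E')(h) = Add(3, -2) = 1)
F = Rational(27, 89) (F = Mul(Add(-5, -22), Pow(Add(-51, -38), -1)) = Mul(-27, Pow(-89, -1)) = Mul(-27, Rational(-1, 89)) = Rational(27, 89) ≈ 0.30337)
Pow(Add(F, Function('E')(x)), 2) = Pow(Add(Rational(27, 89), 1), 2) = Pow(Rational(116, 89), 2) = Rational(13456, 7921)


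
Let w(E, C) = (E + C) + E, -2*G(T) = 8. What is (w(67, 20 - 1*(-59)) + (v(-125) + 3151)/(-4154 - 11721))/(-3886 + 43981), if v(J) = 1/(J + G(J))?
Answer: 435790897/82109548125 ≈ 0.0053074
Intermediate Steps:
G(T) = -4 (G(T) = -1/2*8 = -4)
w(E, C) = C + 2*E (w(E, C) = (C + E) + E = C + 2*E)
v(J) = 1/(-4 + J) (v(J) = 1/(J - 4) = 1/(-4 + J))
(w(67, 20 - 1*(-59)) + (v(-125) + 3151)/(-4154 - 11721))/(-3886 + 43981) = (((20 - 1*(-59)) + 2*67) + (1/(-4 - 125) + 3151)/(-4154 - 11721))/(-3886 + 43981) = (((20 + 59) + 134) + (1/(-129) + 3151)/(-15875))/40095 = ((79 + 134) + (-1/129 + 3151)*(-1/15875))*(1/40095) = (213 + (406478/129)*(-1/15875))*(1/40095) = (213 - 406478/2047875)*(1/40095) = (435790897/2047875)*(1/40095) = 435790897/82109548125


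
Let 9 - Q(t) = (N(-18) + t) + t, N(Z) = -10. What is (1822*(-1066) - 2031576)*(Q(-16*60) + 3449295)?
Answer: -13714610303752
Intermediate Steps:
Q(t) = 19 - 2*t (Q(t) = 9 - ((-10 + t) + t) = 9 - (-10 + 2*t) = 9 + (10 - 2*t) = 19 - 2*t)
(1822*(-1066) - 2031576)*(Q(-16*60) + 3449295) = (1822*(-1066) - 2031576)*((19 - (-32)*60) + 3449295) = (-1942252 - 2031576)*((19 - 2*(-960)) + 3449295) = -3973828*((19 + 1920) + 3449295) = -3973828*(1939 + 3449295) = -3973828*3451234 = -13714610303752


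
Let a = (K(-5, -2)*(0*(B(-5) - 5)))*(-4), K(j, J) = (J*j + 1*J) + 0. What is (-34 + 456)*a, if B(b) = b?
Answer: 0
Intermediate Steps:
K(j, J) = J + J*j (K(j, J) = (J*j + J) + 0 = (J + J*j) + 0 = J + J*j)
a = 0 (a = ((-2*(1 - 5))*(0*(-5 - 5)))*(-4) = ((-2*(-4))*(0*(-10)))*(-4) = (8*0)*(-4) = 0*(-4) = 0)
(-34 + 456)*a = (-34 + 456)*0 = 422*0 = 0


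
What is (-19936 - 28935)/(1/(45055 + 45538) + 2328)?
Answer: -4427370503/210900505 ≈ -20.993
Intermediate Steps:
(-19936 - 28935)/(1/(45055 + 45538) + 2328) = -48871/(1/90593 + 2328) = -48871/210900505/90593 = -48871*90593/210900505 = -4427370503/210900505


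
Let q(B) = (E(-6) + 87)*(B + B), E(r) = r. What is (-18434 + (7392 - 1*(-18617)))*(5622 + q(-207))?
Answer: -211433400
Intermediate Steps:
q(B) = 162*B (q(B) = (-6 + 87)*(B + B) = 81*(2*B) = 162*B)
(-18434 + (7392 - 1*(-18617)))*(5622 + q(-207)) = (-18434 + (7392 - 1*(-18617)))*(5622 + 162*(-207)) = (-18434 + (7392 + 18617))*(5622 - 33534) = (-18434 + 26009)*(-27912) = 7575*(-27912) = -211433400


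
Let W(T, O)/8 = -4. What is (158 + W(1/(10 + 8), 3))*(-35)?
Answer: -4410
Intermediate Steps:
W(T, O) = -32 (W(T, O) = 8*(-4) = -32)
(158 + W(1/(10 + 8), 3))*(-35) = (158 - 32)*(-35) = 126*(-35) = -4410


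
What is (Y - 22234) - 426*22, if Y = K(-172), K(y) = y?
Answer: -31778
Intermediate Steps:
Y = -172
(Y - 22234) - 426*22 = (-172 - 22234) - 426*22 = -22406 - 9372 = -31778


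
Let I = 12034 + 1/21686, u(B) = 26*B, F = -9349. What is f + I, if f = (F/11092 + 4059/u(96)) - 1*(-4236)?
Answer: 407034402251039/25016275648 ≈ 16271.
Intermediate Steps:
I = 260969325/21686 (I = 12034 + 1/21686 = 260969325/21686 ≈ 12034.)
f = 9774835373/2307136 (f = (-9349/11092 + 4059/((26*96))) - 1*(-4236) = (-9349*1/11092 + 4059/2496) + 4236 = (-9349/11092 + 4059*(1/2496)) + 4236 = (-9349/11092 + 1353/832) + 4236 = 1807277/2307136 + 4236 = 9774835373/2307136 ≈ 4236.8)
f + I = 9774835373/2307136 + 260969325/21686 = 407034402251039/25016275648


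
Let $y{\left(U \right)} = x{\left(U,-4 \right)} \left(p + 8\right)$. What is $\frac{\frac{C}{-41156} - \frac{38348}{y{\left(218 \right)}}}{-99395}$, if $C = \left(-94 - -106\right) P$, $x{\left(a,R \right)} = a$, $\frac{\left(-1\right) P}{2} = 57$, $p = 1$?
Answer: $\frac{196945784}{1003244327055} \approx 0.00019631$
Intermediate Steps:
$P = -114$ ($P = \left(-2\right) 57 = -114$)
$y{\left(U \right)} = 9 U$ ($y{\left(U \right)} = U \left(1 + 8\right) = U 9 = 9 U$)
$C = -1368$ ($C = \left(-94 - -106\right) \left(-114\right) = \left(-94 + 106\right) \left(-114\right) = 12 \left(-114\right) = -1368$)
$\frac{\frac{C}{-41156} - \frac{38348}{y{\left(218 \right)}}}{-99395} = \frac{- \frac{1368}{-41156} - \frac{38348}{9 \cdot 218}}{-99395} = \left(\left(-1368\right) \left(- \frac{1}{41156}\right) - \frac{38348}{1962}\right) \left(- \frac{1}{99395}\right) = \left(\frac{342}{10289} - \frac{19174}{981}\right) \left(- \frac{1}{99395}\right) = \left(- \frac{196945784}{10093509}\right) \left(- \frac{1}{99395}\right) = \frac{196945784}{1003244327055}$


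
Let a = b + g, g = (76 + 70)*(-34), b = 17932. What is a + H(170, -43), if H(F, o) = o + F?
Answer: 13095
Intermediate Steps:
H(F, o) = F + o
g = -4964 (g = 146*(-34) = -4964)
a = 12968 (a = 17932 - 4964 = 12968)
a + H(170, -43) = 12968 + (170 - 43) = 12968 + 127 = 13095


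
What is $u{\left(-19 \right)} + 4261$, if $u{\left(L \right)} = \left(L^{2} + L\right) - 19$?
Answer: $4584$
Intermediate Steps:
$u{\left(L \right)} = -19 + L + L^{2}$ ($u{\left(L \right)} = \left(L + L^{2}\right) - 19 = -19 + L + L^{2}$)
$u{\left(-19 \right)} + 4261 = \left(-19 - 19 + \left(-19\right)^{2}\right) + 4261 = \left(-19 - 19 + 361\right) + 4261 = 323 + 4261 = 4584$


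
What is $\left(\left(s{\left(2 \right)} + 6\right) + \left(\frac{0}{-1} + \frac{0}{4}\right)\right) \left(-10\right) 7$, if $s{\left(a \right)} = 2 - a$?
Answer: $-420$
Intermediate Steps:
$\left(\left(s{\left(2 \right)} + 6\right) + \left(\frac{0}{-1} + \frac{0}{4}\right)\right) \left(-10\right) 7 = \left(\left(\left(2 - 2\right) + 6\right) + \left(\frac{0}{-1} + \frac{0}{4}\right)\right) \left(-10\right) 7 = \left(\left(\left(2 - 2\right) + 6\right) + \left(0 \left(-1\right) + 0 \cdot \frac{1}{4}\right)\right) \left(-10\right) 7 = \left(\left(0 + 6\right) + \left(0 + 0\right)\right) \left(-10\right) 7 = \left(6 + 0\right) \left(-10\right) 7 = 6 \left(-10\right) 7 = \left(-60\right) 7 = -420$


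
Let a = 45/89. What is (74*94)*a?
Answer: 313020/89 ≈ 3517.1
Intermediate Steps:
a = 45/89 (a = 45*(1/89) = 45/89 ≈ 0.50562)
(74*94)*a = (74*94)*(45/89) = 6956*(45/89) = 313020/89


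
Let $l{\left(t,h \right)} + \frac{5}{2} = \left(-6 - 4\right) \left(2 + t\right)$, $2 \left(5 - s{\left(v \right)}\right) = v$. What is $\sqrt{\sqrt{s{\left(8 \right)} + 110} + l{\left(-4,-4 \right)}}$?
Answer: $\frac{\sqrt{70 + 4 \sqrt{111}}}{2} \approx 5.2949$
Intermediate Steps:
$s{\left(v \right)} = 5 - \frac{v}{2}$
$l{\left(t,h \right)} = - \frac{45}{2} - 10 t$ ($l{\left(t,h \right)} = - \frac{5}{2} + \left(-6 - 4\right) \left(2 + t\right) = - \frac{5}{2} - 10 \left(2 + t\right) = - \frac{5}{2} - \left(20 + 10 t\right) = - \frac{45}{2} - 10 t$)
$\sqrt{\sqrt{s{\left(8 \right)} + 110} + l{\left(-4,-4 \right)}} = \sqrt{\sqrt{\left(5 - 4\right) + 110} - - \frac{35}{2}} = \sqrt{\sqrt{\left(5 - 4\right) + 110} + \left(- \frac{45}{2} + 40\right)} = \sqrt{\sqrt{1 + 110} + \frac{35}{2}} = \sqrt{\sqrt{111} + \frac{35}{2}} = \sqrt{\frac{35}{2} + \sqrt{111}}$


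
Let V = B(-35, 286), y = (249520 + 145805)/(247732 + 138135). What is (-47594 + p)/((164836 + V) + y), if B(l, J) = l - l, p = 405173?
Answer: 137977935993/63605168137 ≈ 2.1693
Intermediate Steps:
y = 395325/385867 ≈ 1.0245
B(l, J) = 0
V = 0
(-47594 + p)/((164836 + V) + y) = (-47594 + 405173)/((164836 + 0) + 395325/385867) = 357579/(164836 + 395325/385867) = 357579/(63605168137/385867) = 357579*(385867/63605168137) = 137977935993/63605168137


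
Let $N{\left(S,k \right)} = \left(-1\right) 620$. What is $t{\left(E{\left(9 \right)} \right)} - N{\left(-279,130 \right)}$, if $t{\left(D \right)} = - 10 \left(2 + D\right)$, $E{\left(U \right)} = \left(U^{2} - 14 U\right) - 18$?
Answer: $1230$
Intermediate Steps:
$N{\left(S,k \right)} = -620$
$E{\left(U \right)} = -18 + U^{2} - 14 U$
$t{\left(D \right)} = -20 - 10 D$
$t{\left(E{\left(9 \right)} \right)} - N{\left(-279,130 \right)} = \left(-20 - 10 \left(-18 + 9^{2} - 126\right)\right) - -620 = \left(-20 - 10 \left(-18 + 81 - 126\right)\right) + 620 = \left(-20 - -630\right) + 620 = \left(-20 + 630\right) + 620 = 610 + 620 = 1230$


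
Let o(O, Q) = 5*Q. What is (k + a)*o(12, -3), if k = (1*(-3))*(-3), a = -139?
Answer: 1950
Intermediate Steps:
k = 9 (k = -3*(-3) = 9)
(k + a)*o(12, -3) = (9 - 139)*(5*(-3)) = -130*(-15) = 1950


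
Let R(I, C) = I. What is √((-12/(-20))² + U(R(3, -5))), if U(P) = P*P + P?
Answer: √309/5 ≈ 3.5157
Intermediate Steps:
U(P) = P + P² (U(P) = P² + P = P + P²)
√((-12/(-20))² + U(R(3, -5))) = √((-12/(-20))² + 3*(1 + 3)) = √((-12*(-1/20))² + 3*4) = √((⅗)² + 12) = √(9/25 + 12) = √(309/25) = √309/5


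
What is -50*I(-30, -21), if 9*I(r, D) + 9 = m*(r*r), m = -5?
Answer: 25050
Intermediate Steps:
I(r, D) = -1 - 5*r²/9 (I(r, D) = -1 + (-5*r*r)/9 = -1 + (-5*r²)/9 = -1 - 5*r²/9)
-50*I(-30, -21) = -50*(-1 - 5/9*(-30)²) = -50*(-1 - 5/9*900) = -50*(-1 - 500) = -50*(-501) = 25050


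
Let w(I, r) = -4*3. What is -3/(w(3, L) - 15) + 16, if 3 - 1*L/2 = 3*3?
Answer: 145/9 ≈ 16.111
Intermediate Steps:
L = -12 (L = 6 - 6*3 = 6 - 2*9 = 6 - 18 = -12)
w(I, r) = -12
-3/(w(3, L) - 15) + 16 = -3/(-12 - 15) + 16 = -3/(-27) + 16 = -1/27*(-3) + 16 = 1/9 + 16 = 145/9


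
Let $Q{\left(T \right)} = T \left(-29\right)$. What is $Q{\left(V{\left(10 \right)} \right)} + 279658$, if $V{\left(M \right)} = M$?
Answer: $279368$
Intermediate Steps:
$Q{\left(T \right)} = - 29 T$
$Q{\left(V{\left(10 \right)} \right)} + 279658 = \left(-29\right) 10 + 279658 = -290 + 279658 = 279368$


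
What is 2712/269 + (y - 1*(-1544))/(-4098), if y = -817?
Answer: 10918213/1102362 ≈ 9.9044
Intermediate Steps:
2712/269 + (y - 1*(-1544))/(-4098) = 2712/269 + (-817 - 1*(-1544))/(-4098) = 2712*(1/269) + (-817 + 1544)*(-1/4098) = 2712/269 + 727*(-1/4098) = 2712/269 - 727/4098 = 10918213/1102362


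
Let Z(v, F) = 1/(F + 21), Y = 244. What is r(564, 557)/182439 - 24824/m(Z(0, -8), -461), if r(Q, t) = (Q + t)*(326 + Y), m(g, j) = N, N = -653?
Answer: 1648704382/39710889 ≈ 41.518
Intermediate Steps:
Z(v, F) = 1/(21 + F)
m(g, j) = -653
r(Q, t) = 570*Q + 570*t (r(Q, t) = (Q + t)*(326 + 244) = (Q + t)*570 = 570*Q + 570*t)
r(564, 557)/182439 - 24824/m(Z(0, -8), -461) = (570*564 + 570*557)/182439 - 24824/(-653) = (321480 + 317490)*(1/182439) - 24824*(-1/653) = 638970*(1/182439) + 24824/653 = 212990/60813 + 24824/653 = 1648704382/39710889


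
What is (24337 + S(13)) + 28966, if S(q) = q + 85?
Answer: 53401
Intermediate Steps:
S(q) = 85 + q
(24337 + S(13)) + 28966 = (24337 + (85 + 13)) + 28966 = (24337 + 98) + 28966 = 24435 + 28966 = 53401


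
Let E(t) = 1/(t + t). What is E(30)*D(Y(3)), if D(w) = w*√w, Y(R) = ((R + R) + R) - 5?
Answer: 2/15 ≈ 0.13333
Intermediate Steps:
E(t) = 1/(2*t)
Y(R) = -5 + 3*R (Y(R) = (2*R + R) - 5 = 3*R - 5 = -5 + 3*R)
D(w) = w^(3/2)
E(30)*D(Y(3)) = ((½)/30)*(-5 + 3*3)^(3/2) = ((½)*(1/30))*(-5 + 9)^(3/2) = 4^(3/2)/60 = (1/60)*8 = 2/15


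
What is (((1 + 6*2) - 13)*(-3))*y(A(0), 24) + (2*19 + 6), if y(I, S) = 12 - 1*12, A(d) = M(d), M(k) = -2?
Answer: 44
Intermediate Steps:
A(d) = -2
y(I, S) = 0 (y(I, S) = 12 - 12 = 0)
(((1 + 6*2) - 13)*(-3))*y(A(0), 24) + (2*19 + 6) = (((1 + 6*2) - 13)*(-3))*0 + (2*19 + 6) = (((1 + 12) - 13)*(-3))*0 + (38 + 6) = ((13 - 13)*(-3))*0 + 44 = (0*(-3))*0 + 44 = 0*0 + 44 = 0 + 44 = 44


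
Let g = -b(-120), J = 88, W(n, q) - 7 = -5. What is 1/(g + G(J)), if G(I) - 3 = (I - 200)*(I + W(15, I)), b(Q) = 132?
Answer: -1/10209 ≈ -9.7953e-5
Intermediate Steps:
W(n, q) = 2 (W(n, q) = 7 - 5 = 2)
G(I) = 3 + (-200 + I)*(2 + I) (G(I) = 3 + (I - 200)*(I + 2) = 3 + (-200 + I)*(2 + I))
g = -132 (g = -1*132 = -132)
1/(g + G(J)) = 1/(-132 + (-397 + 88² - 198*88)) = 1/(-132 + (-397 + 7744 - 17424)) = 1/(-132 - 10077) = 1/(-10209) = -1/10209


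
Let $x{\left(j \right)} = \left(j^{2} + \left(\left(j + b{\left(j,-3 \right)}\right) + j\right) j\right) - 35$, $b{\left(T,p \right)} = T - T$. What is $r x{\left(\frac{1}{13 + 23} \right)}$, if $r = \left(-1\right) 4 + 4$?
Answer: $0$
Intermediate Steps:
$b{\left(T,p \right)} = 0$
$r = 0$ ($r = -4 + 4 = 0$)
$x{\left(j \right)} = -35 + 3 j^{2}$ ($x{\left(j \right)} = \left(j^{2} + \left(\left(j + 0\right) + j\right) j\right) - 35 = \left(j^{2} + \left(j + j\right) j\right) - 35 = \left(j^{2} + 2 j j\right) - 35 = \left(j^{2} + 2 j^{2}\right) - 35 = 3 j^{2} - 35 = -35 + 3 j^{2}$)
$r x{\left(\frac{1}{13 + 23} \right)} = 0 \left(-35 + 3 \left(\frac{1}{13 + 23}\right)^{2}\right) = 0 \left(-35 + 3 \left(\frac{1}{36}\right)^{2}\right) = 0 \left(-35 + \frac{3}{1296}\right) = 0 \left(-35 + 3 \cdot \frac{1}{1296}\right) = 0 \left(-35 + \frac{1}{432}\right) = 0 \left(- \frac{15119}{432}\right) = 0$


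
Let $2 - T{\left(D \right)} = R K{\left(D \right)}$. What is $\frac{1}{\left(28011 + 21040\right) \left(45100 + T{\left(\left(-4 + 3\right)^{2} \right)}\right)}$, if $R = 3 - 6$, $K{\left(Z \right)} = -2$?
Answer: $\frac{1}{2212003896} \approx 4.5208 \cdot 10^{-10}$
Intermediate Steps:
$R = -3$ ($R = 3 - 6 = -3$)
$T{\left(D \right)} = -4$ ($T{\left(D \right)} = 2 - \left(-3\right) \left(-2\right) = 2 - 6 = -4$)
$\frac{1}{\left(28011 + 21040\right) \left(45100 + T{\left(\left(-4 + 3\right)^{2} \right)}\right)} = \frac{1}{\left(28011 + 21040\right) \left(45100 - 4\right)} = \frac{1}{49051 \cdot 45096} = \frac{1}{2212003896}$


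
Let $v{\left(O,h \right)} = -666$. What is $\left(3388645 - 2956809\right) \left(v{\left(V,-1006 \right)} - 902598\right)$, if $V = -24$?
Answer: $-390061912704$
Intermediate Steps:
$\left(3388645 - 2956809\right) \left(v{\left(V,-1006 \right)} - 902598\right) = \left(3388645 - 2956809\right) \left(-666 - 902598\right) = 431836 \left(-903264\right) = -390061912704$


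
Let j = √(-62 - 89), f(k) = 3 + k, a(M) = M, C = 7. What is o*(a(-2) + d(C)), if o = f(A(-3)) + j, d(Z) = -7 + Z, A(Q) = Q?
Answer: -2*I*√151 ≈ -24.576*I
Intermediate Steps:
j = I*√151 (j = √(-151) = I*√151 ≈ 12.288*I)
o = I*√151 (o = (3 - 3) + I*√151 = 0 + I*√151 = I*√151 ≈ 12.288*I)
o*(a(-2) + d(C)) = (I*√151)*(-2 + (-7 + 7)) = (I*√151)*(-2 + 0) = (I*√151)*(-2) = -2*I*√151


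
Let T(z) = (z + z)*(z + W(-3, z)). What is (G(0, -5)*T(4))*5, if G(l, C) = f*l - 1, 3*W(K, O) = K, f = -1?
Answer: -120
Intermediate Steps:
W(K, O) = K/3
T(z) = 2*z*(-1 + z) (T(z) = (z + z)*(z + (⅓)*(-3)) = (2*z)*(z - 1) = (2*z)*(-1 + z) = 2*z*(-1 + z))
G(l, C) = -1 - l (G(l, C) = -l - 1 = -1 - l)
(G(0, -5)*T(4))*5 = ((-1 - 1*0)*(2*4*(-1 + 4)))*5 = ((-1 + 0)*(2*4*3))*5 = -1*24*5 = -24*5 = -120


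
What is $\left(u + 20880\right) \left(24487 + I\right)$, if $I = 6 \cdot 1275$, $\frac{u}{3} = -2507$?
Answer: $429318183$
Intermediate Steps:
$u = -7521$ ($u = 3 \left(-2507\right) = -7521$)
$I = 7650$
$\left(u + 20880\right) \left(24487 + I\right) = \left(-7521 + 20880\right) \left(24487 + 7650\right) = 13359 \cdot 32137 = 429318183$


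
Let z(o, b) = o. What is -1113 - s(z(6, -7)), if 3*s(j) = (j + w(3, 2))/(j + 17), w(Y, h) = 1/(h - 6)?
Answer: -13357/12 ≈ -1113.1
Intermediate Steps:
w(Y, h) = 1/(-6 + h)
s(j) = (-¼ + j)/(3*(17 + j)) (s(j) = ((j + 1/(-6 + 2))/(j + 17))/3 = ((j + 1/(-4))/(17 + j))/3 = ((j - ¼)/(17 + j))/3 = ((-¼ + j)/(17 + j))/3 = (-¼ + j)/(3*(17 + j)))
-1113 - s(z(6, -7)) = -1113 - (-1 + 4*6)/(12*(17 + 6)) = -1113 - (-1 + 24)/(12*23) = -1113 - 23/(12*23) = -1113 - 1*1/12 = -1113 - 1/12 = -13357/12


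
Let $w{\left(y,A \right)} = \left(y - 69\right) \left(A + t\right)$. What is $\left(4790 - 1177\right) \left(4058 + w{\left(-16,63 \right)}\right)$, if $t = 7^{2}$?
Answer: $-19734206$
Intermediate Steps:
$t = 49$
$w{\left(y,A \right)} = \left(-69 + y\right) \left(49 + A\right)$ ($w{\left(y,A \right)} = \left(y - 69\right) \left(A + 49\right) = \left(-69 + y\right) \left(49 + A\right)$)
$\left(4790 - 1177\right) \left(4058 + w{\left(-16,63 \right)}\right) = \left(4790 - 1177\right) \left(4058 + \left(-3381 - 4347 + 49 \left(-16\right) + 63 \left(-16\right)\right)\right) = 3613 \left(4058 - 9520\right) = 3613 \left(-5462\right) = -19734206$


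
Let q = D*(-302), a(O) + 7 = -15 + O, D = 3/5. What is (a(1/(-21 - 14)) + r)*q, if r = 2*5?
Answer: 381426/175 ≈ 2179.6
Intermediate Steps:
D = ⅗ (D = 3*(⅕) = ⅗ ≈ 0.60000)
r = 10
a(O) = -22 + O (a(O) = -7 + (-15 + O) = -22 + O)
q = -906/5 (q = (⅗)*(-302) = -906/5 ≈ -181.20)
(a(1/(-21 - 14)) + r)*q = ((-22 + 1/(-21 - 14)) + 10)*(-906/5) = ((-22 + 1/(-35)) + 10)*(-906/5) = ((-22 - 1/35) + 10)*(-906/5) = (-771/35 + 10)*(-906/5) = -421/35*(-906/5) = 381426/175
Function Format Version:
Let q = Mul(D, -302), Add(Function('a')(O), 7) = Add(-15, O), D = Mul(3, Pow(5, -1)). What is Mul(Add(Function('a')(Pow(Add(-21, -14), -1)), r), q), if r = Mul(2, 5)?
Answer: Rational(381426, 175) ≈ 2179.6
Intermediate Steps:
D = Rational(3, 5) (D = Mul(3, Rational(1, 5)) = Rational(3, 5) ≈ 0.60000)
r = 10
Function('a')(O) = Add(-22, O) (Function('a')(O) = Add(-7, Add(-15, O)) = Add(-22, O))
q = Rational(-906, 5) (q = Mul(Rational(3, 5), -302) = Rational(-906, 5) ≈ -181.20)
Mul(Add(Function('a')(Pow(Add(-21, -14), -1)), r), q) = Mul(Add(Add(-22, Pow(Add(-21, -14), -1)), 10), Rational(-906, 5)) = Mul(Add(Add(-22, Pow(-35, -1)), 10), Rational(-906, 5)) = Mul(Add(Add(-22, Rational(-1, 35)), 10), Rational(-906, 5)) = Mul(Add(Rational(-771, 35), 10), Rational(-906, 5)) = Mul(Rational(-421, 35), Rational(-906, 5)) = Rational(381426, 175)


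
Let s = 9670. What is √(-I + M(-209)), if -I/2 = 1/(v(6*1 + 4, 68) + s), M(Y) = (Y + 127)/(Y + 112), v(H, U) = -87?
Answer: 20*√1334235/25123 ≈ 0.91955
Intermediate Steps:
M(Y) = (127 + Y)/(112 + Y)
I = -2/9583 (I = -2/(-87 + 9670) = -2/9583 ≈ -0.00020870)
√(-I + M(-209)) = √(-1*(-2/9583) + (127 - 209)/(112 - 209)) = √(2/9583 - 82/(-97)) = √(2/9583 - 1/97*(-82)) = √(2/9583 + 82/97) = √(786000/929551) = 20*√1334235/25123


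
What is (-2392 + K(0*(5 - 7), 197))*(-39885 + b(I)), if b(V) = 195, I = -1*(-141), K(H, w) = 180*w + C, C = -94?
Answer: -1308738060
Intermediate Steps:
K(H, w) = -94 + 180*w (K(H, w) = 180*w - 94 = -94 + 180*w)
I = 141
(-2392 + K(0*(5 - 7), 197))*(-39885 + b(I)) = (-2392 + (-94 + 180*197))*(-39885 + 195) = (-2392 + (-94 + 35460))*(-39690) = (-2392 + 35366)*(-39690) = 32974*(-39690) = -1308738060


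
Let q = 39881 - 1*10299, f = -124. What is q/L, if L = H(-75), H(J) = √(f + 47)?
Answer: -4226*I*√77/11 ≈ -3371.2*I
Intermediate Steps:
H(J) = I*√77 (H(J) = √(-124 + 47) = √(-77) = I*√77)
q = 29582 (q = 39881 - 10299 = 29582)
L = I*√77 ≈ 8.775*I
q/L = 29582/((I*√77)) = 29582*(-I*√77/77) = -4226*I*√77/11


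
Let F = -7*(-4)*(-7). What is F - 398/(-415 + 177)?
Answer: -23125/119 ≈ -194.33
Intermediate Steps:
F = -196 (F = -7*(-4)*(-7) = 28*(-7) = -196)
F - 398/(-415 + 177) = -196 - 398/(-415 + 177) = -196 - 398/(-238) = -196 - 1/238*(-398) = -196 + 199/119 = -23125/119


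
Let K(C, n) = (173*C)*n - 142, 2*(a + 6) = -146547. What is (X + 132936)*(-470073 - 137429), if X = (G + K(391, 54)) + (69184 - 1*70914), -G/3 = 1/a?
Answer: -2291761589909080/997 ≈ -2.2987e+12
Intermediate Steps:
a = -146559/2 (a = -6 + (½)*(-146547) = -6 - 146547/2 = -146559/2 ≈ -73280.)
K(C, n) = -142 + 173*C*n (K(C, n) = 173*C*n - 142 = -142 + 173*C*n)
G = 2/48853 (G = -3/(-146559/2) = -3*(-2/146559) = 2/48853 ≈ 4.0939e-5)
X = 178354975052/48853 (X = (2/48853 + (-142 + 173*391*54)) + (69184 - 1*70914) = (2/48853 + (-142 + 3652722)) + (69184 - 70914) = (2/48853 + 3652580) - 1730 = 178439490742/48853 - 1730 = 178354975052/48853 ≈ 3.6508e+6)
(X + 132936)*(-470073 - 137429) = (178354975052/48853 + 132936)*(-470073 - 137429) = (184849297460/48853)*(-607502) = -2291761589909080/997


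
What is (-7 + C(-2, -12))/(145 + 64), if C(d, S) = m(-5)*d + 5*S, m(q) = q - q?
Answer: -67/209 ≈ -0.32057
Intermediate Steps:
m(q) = 0
C(d, S) = 5*S (C(d, S) = 0*d + 5*S = 0 + 5*S = 5*S)
(-7 + C(-2, -12))/(145 + 64) = (-7 + 5*(-12))/(145 + 64) = (-7 - 60)/209 = (1/209)*(-67) = -67/209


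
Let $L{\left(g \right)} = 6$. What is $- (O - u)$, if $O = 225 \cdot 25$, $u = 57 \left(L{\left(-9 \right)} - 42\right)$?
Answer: $-7677$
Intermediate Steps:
$u = -2052$ ($u = 57 \left(6 - 42\right) = 57 \left(-36\right) = -2052$)
$O = 5625$
$- (O - u) = - (5625 - -2052) = - (5625 + 2052) = \left(-1\right) 7677 = -7677$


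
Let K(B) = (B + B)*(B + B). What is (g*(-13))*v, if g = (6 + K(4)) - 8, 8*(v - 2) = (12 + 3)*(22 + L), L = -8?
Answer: -45539/2 ≈ -22770.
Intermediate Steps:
K(B) = 4*B**2 (K(B) = (2*B)*(2*B) = 4*B**2)
v = 113/4 (v = 2 + ((12 + 3)*(22 - 8))/8 = 2 + (15*14)/8 = 2 + (1/8)*210 = 2 + 105/4 = 113/4 ≈ 28.250)
g = 62 (g = (6 + 4*4**2) - 8 = (6 + 4*16) - 8 = (6 + 64) - 8 = 70 - 8 = 62)
(g*(-13))*v = (62*(-13))*(113/4) = -806*113/4 = -45539/2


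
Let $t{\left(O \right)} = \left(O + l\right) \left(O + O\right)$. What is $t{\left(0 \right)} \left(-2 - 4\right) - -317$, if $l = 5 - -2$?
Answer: $317$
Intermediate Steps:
$l = 7$ ($l = 5 + 2 = 7$)
$t{\left(O \right)} = 2 O \left(7 + O\right)$ ($t{\left(O \right)} = \left(O + 7\right) \left(O + O\right) = \left(7 + O\right) 2 O = 2 O \left(7 + O\right)$)
$t{\left(0 \right)} \left(-2 - 4\right) - -317 = 2 \cdot 0 \left(7 + 0\right) \left(-2 - 4\right) - -317 = 2 \cdot 0 \cdot 7 \left(-6\right) + 317 = 0 \left(-6\right) + 317 = 0 + 317 = 317$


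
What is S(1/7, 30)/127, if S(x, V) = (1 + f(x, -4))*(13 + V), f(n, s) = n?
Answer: 344/889 ≈ 0.38695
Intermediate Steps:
S(x, V) = (1 + x)*(13 + V)
S(1/7, 30)/127 = (13 + 30 + 13/7 + 30/7)/127 = (13 + 30 + 13*(⅐) + 30*(⅐))*(1/127) = (13 + 30 + 13/7 + 30/7)*(1/127) = (344/7)*(1/127) = 344/889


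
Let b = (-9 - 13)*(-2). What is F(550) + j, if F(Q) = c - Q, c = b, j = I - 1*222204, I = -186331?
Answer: -409041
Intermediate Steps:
b = 44 (b = -22*(-2) = 44)
j = -408535 (j = -186331 - 1*222204 = -186331 - 222204 = -408535)
c = 44
F(Q) = 44 - Q
F(550) + j = (44 - 1*550) - 408535 = (44 - 550) - 408535 = -506 - 408535 = -409041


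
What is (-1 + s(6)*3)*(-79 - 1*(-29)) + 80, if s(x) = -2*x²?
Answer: 10930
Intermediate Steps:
(-1 + s(6)*3)*(-79 - 1*(-29)) + 80 = (-1 - 2*6²*3)*(-79 - 1*(-29)) + 80 = (-1 - 2*36*3)*(-79 + 29) + 80 = (-1 - 72*3)*(-50) + 80 = (-1 - 216)*(-50) + 80 = -217*(-50) + 80 = 10850 + 80 = 10930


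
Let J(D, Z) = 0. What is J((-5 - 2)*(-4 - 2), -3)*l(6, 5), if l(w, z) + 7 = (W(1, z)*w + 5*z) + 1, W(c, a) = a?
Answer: 0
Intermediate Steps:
l(w, z) = -6 + 5*z + w*z (l(w, z) = -7 + ((z*w + 5*z) + 1) = -7 + ((w*z + 5*z) + 1) = -7 + ((5*z + w*z) + 1) = -7 + (1 + 5*z + w*z) = -6 + 5*z + w*z)
J((-5 - 2)*(-4 - 2), -3)*l(6, 5) = 0*(-6 + 5*5 + 6*5) = 0*(-6 + 25 + 30) = 0*49 = 0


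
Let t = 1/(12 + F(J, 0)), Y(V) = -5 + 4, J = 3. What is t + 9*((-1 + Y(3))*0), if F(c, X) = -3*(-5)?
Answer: 1/27 ≈ 0.037037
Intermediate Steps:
F(c, X) = 15
Y(V) = -1
t = 1/27 (t = 1/(12 + 15) = 1/27 ≈ 0.037037)
t + 9*((-1 + Y(3))*0) = 1/27 + 9*((-1 - 1)*0) = 1/27 + 9*(-2*0) = 1/27 + 9*0 = 1/27 + 0 = 1/27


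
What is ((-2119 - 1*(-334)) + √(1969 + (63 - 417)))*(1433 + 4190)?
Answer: -10037055 + 5623*√1615 ≈ -9.8111e+6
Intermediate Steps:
((-2119 - 1*(-334)) + √(1969 + (63 - 417)))*(1433 + 4190) = ((-2119 + 334) + √(1969 - 354))*5623 = (-1785 + √1615)*5623 = -10037055 + 5623*√1615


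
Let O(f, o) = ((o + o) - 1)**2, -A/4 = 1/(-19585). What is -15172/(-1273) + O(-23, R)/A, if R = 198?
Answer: 3889969333313/5092 ≈ 7.6394e+8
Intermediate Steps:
A = 4/19585 (A = -4/(-19585) = -4*(-1/19585) = 4/19585 ≈ 0.00020424)
O(f, o) = (-1 + 2*o)**2 (O(f, o) = (2*o - 1)**2 = (-1 + 2*o)**2)
-15172/(-1273) + O(-23, R)/A = -15172/(-1273) + (-1 + 2*198)**2/(4/19585) = -15172*(-1/1273) + (-1 + 396)**2*(19585/4) = 15172/1273 + 395**2*(19585/4) = 15172/1273 + 156025*(19585/4) = 15172/1273 + 3055749625/4 = 3889969333313/5092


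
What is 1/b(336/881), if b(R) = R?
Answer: 881/336 ≈ 2.6220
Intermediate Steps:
1/b(336/881) = 1/(336/881) = 881/336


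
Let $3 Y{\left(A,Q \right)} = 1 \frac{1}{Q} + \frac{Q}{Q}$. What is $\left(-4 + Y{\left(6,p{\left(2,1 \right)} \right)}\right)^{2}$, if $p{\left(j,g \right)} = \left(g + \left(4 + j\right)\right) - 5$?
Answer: $\frac{49}{4} \approx 12.25$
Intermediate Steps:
$p{\left(j,g \right)} = -1 + g + j$ ($p{\left(j,g \right)} = \left(4 + g + j\right) - 5 = -1 + g + j$)
$Y{\left(A,Q \right)} = \frac{1}{3} + \frac{1}{3 Q}$ ($Y{\left(A,Q \right)} = \frac{1 \frac{1}{Q} + \frac{Q}{Q}}{3} = \frac{\frac{1}{Q} + 1}{3} = \frac{1 + \frac{1}{Q}}{3} = \frac{1}{3} + \frac{1}{3 Q}$)
$\left(-4 + Y{\left(6,p{\left(2,1 \right)} \right)}\right)^{2} = \left(-4 + \frac{1 + \left(-1 + 1 + 2\right)}{3 \left(-1 + 1 + 2\right)}\right)^{2} = \left(-4 + \frac{1 + 2}{3 \cdot 2}\right)^{2} = \left(-4 + \frac{1}{3} \cdot \frac{1}{2} \cdot 3\right)^{2} = \left(-4 + \frac{1}{2}\right)^{2} = \left(- \frac{7}{2}\right)^{2} = \frac{49}{4}$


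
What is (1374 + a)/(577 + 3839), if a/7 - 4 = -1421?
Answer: -8545/4416 ≈ -1.9350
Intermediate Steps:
a = -9919 (a = 28 + 7*(-1421) = 28 - 9947 = -9919)
(1374 + a)/(577 + 3839) = (1374 - 9919)/(577 + 3839) = -8545/4416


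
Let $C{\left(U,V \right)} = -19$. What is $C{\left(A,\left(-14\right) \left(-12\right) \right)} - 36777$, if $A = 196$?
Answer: $-36796$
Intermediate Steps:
$C{\left(A,\left(-14\right) \left(-12\right) \right)} - 36777 = -19 - 36777 = -36796$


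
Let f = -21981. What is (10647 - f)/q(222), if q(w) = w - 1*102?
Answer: 2719/10 ≈ 271.90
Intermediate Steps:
q(w) = -102 + w (q(w) = w - 102 = -102 + w)
(10647 - f)/q(222) = (10647 - 1*(-21981))/(-102 + 222) = (10647 + 21981)/120 = 32628*(1/120) = 2719/10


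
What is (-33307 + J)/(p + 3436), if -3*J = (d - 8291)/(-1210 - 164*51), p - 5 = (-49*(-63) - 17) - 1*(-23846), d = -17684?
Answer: -956669629/871913754 ≈ -1.0972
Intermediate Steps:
p = 26921 (p = 5 + ((-49*(-63) - 17) - 1*(-23846)) = 5 + ((3087 - 17) + 23846) = 5 + (3070 + 23846) = 5 + 26916 = 26921)
J = -25975/28722 (J = -(-17684 - 8291)/(3*(-1210 - 164*51)) = -(-25975)/(3*(-1210 - 8364)) = -(-25975)/(3*(-9574)) = -(-25975)*(-1)/(3*9574) = -1/3*25975/9574 = -25975/28722 ≈ -0.90436)
(-33307 + J)/(p + 3436) = (-33307 - 25975/28722)/(26921 + 3436) = -956669629/28722/30357 = -956669629/28722*1/30357 = -956669629/871913754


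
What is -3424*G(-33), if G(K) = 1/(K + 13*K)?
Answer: 1712/231 ≈ 7.4113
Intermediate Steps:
G(K) = 1/(14*K)
-3424*G(-33) = -1712/(7*(-33)) = -1712*(-1)/(7*33) = -3424*(-1/462) = 1712/231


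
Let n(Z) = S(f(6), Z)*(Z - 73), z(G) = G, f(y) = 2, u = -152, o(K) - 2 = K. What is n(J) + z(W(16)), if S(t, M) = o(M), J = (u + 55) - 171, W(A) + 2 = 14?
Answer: 90718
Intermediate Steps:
o(K) = 2 + K
W(A) = 12 (W(A) = -2 + 14 = 12)
J = -268 (J = (-152 + 55) - 171 = -97 - 171 = -268)
S(t, M) = 2 + M
n(Z) = (-73 + Z)*(2 + Z) (n(Z) = (2 + Z)*(Z - 73) = (2 + Z)*(-73 + Z) = (-73 + Z)*(2 + Z))
n(J) + z(W(16)) = (-73 - 268)*(2 - 268) + 12 = -341*(-266) + 12 = 90706 + 12 = 90718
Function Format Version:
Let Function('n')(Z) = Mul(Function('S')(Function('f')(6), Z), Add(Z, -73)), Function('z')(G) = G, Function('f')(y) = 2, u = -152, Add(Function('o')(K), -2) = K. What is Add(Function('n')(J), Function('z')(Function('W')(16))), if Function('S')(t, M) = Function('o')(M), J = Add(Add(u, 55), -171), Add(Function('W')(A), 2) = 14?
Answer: 90718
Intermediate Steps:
Function('o')(K) = Add(2, K)
Function('W')(A) = 12 (Function('W')(A) = Add(-2, 14) = 12)
J = -268 (J = Add(Add(-152, 55), -171) = Add(-97, -171) = -268)
Function('S')(t, M) = Add(2, M)
Function('n')(Z) = Mul(Add(-73, Z), Add(2, Z)) (Function('n')(Z) = Mul(Add(2, Z), Add(Z, -73)) = Mul(Add(2, Z), Add(-73, Z)) = Mul(Add(-73, Z), Add(2, Z)))
Add(Function('n')(J), Function('z')(Function('W')(16))) = Add(Mul(Add(-73, -268), Add(2, -268)), 12) = Add(Mul(-341, -266), 12) = Add(90706, 12) = 90718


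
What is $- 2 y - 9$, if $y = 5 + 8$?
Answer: $-35$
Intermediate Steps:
$y = 13$
$- 2 y - 9 = \left(-2\right) 13 - 9 = -26 - 9 = -35$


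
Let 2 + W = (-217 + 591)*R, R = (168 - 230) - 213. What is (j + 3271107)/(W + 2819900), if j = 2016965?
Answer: 661009/339631 ≈ 1.9463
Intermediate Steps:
R = -275 (R = -62 - 213 = -275)
W = -102852 (W = -2 + (-217 + 591)*(-275) = -2 + 374*(-275) = -2 - 102850 = -102852)
(j + 3271107)/(W + 2819900) = (2016965 + 3271107)/(-102852 + 2819900) = 5288072/2717048 = 5288072*(1/2717048) = 661009/339631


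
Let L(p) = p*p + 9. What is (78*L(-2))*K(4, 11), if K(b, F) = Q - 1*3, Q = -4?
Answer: -7098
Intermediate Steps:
L(p) = 9 + p² (L(p) = p² + 9 = 9 + p²)
K(b, F) = -7 (K(b, F) = -4 - 1*3 = -4 - 3 = -7)
(78*L(-2))*K(4, 11) = (78*(9 + (-2)²))*(-7) = (78*(9 + 4))*(-7) = (78*13)*(-7) = 1014*(-7) = -7098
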